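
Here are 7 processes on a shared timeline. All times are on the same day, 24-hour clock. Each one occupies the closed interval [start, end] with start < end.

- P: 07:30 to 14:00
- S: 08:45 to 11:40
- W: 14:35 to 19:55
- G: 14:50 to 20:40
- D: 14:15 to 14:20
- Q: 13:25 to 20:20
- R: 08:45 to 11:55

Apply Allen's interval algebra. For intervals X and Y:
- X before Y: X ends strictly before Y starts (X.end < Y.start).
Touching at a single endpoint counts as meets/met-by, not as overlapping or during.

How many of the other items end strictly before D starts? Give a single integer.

3

Target D = [14:15, 14:20].
G [14:50, 20:40] → after → no.
P [07:30, 14:00] → before → counts.
Q [13:25, 20:20] → contains → no.
R [08:45, 11:55] → before → counts.
S [08:45, 11:40] → before → counts.
W [14:35, 19:55] → after → no.
Total: 3.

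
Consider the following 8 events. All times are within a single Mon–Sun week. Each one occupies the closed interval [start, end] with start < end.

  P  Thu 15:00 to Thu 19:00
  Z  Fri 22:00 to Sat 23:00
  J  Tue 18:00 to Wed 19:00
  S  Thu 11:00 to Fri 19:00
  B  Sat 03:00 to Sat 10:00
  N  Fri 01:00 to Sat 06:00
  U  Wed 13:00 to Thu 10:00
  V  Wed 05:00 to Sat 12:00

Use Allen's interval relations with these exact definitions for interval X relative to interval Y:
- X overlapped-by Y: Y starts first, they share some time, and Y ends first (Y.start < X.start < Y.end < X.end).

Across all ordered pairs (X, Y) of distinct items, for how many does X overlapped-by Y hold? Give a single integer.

6

Checking all 56 ordered pairs for relation 'overlapped-by'; matching pairs in alphabetical order:
(B, N): B overlapped-by N ✓
(N, S): N overlapped-by S ✓
(U, J): U overlapped-by J ✓
(V, J): V overlapped-by J ✓
(Z, N): Z overlapped-by N ✓
(Z, V): Z overlapped-by V ✓
Count: 6.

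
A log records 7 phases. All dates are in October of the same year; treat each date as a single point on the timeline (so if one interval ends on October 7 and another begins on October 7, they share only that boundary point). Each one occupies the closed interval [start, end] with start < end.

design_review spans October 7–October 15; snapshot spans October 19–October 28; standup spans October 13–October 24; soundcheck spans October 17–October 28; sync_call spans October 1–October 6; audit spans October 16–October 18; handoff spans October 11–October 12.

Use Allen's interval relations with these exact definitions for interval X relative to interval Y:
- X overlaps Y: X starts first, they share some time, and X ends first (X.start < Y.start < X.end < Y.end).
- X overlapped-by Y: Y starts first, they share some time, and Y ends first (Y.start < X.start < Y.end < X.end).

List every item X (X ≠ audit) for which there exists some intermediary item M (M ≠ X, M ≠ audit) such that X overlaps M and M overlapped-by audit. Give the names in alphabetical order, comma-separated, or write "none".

standup

Target audit = [October 16, October 18].
Intermediaries M with M overlapped-by audit: soundcheck.
Via soundcheck — items with X overlaps soundcheck: standup.
Union: standup.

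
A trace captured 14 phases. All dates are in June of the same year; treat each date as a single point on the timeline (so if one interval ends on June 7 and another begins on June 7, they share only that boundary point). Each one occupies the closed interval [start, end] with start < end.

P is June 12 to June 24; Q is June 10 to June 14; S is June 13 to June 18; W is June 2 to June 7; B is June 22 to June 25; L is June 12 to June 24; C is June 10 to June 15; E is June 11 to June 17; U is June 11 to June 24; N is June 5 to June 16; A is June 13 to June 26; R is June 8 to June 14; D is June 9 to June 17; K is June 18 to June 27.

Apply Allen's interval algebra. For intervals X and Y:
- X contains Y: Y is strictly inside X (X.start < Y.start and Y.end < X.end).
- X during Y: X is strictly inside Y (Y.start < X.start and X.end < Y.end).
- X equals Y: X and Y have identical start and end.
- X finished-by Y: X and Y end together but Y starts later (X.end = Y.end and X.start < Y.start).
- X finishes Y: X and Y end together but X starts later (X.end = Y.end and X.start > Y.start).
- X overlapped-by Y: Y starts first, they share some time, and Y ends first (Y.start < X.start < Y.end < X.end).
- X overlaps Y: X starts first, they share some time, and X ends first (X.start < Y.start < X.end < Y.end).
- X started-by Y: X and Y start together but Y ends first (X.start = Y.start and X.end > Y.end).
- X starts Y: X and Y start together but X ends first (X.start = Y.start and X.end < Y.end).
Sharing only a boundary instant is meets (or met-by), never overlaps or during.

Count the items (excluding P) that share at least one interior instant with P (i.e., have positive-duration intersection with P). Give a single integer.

Target P = [June 12, June 24].
A [June 13, June 26] → overlapped-by → counts.
B [June 22, June 25] → overlapped-by → counts.
C [June 10, June 15] → overlaps → counts.
D [June 9, June 17] → overlaps → counts.
E [June 11, June 17] → overlaps → counts.
K [June 18, June 27] → overlapped-by → counts.
L [June 12, June 24] → equals → counts.
N [June 5, June 16] → overlaps → counts.
Q [June 10, June 14] → overlaps → counts.
R [June 8, June 14] → overlaps → counts.
S [June 13, June 18] → during → counts.
U [June 11, June 24] → finished-by → counts.
W [June 2, June 7] → before → no.
Total: 12.

12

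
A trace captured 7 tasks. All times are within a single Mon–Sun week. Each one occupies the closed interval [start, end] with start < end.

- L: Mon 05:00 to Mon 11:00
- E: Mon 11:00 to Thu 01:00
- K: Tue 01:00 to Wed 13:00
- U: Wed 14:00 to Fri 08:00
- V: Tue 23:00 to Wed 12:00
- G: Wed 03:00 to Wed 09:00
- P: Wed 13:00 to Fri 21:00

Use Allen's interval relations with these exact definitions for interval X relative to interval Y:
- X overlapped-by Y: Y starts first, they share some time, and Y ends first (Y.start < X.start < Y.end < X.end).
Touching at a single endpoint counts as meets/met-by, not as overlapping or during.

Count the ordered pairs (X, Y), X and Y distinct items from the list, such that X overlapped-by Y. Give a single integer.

Checking all 42 ordered pairs for relation 'overlapped-by'; matching pairs in alphabetical order:
(P, E): P overlapped-by E ✓
(U, E): U overlapped-by E ✓
Count: 2.

2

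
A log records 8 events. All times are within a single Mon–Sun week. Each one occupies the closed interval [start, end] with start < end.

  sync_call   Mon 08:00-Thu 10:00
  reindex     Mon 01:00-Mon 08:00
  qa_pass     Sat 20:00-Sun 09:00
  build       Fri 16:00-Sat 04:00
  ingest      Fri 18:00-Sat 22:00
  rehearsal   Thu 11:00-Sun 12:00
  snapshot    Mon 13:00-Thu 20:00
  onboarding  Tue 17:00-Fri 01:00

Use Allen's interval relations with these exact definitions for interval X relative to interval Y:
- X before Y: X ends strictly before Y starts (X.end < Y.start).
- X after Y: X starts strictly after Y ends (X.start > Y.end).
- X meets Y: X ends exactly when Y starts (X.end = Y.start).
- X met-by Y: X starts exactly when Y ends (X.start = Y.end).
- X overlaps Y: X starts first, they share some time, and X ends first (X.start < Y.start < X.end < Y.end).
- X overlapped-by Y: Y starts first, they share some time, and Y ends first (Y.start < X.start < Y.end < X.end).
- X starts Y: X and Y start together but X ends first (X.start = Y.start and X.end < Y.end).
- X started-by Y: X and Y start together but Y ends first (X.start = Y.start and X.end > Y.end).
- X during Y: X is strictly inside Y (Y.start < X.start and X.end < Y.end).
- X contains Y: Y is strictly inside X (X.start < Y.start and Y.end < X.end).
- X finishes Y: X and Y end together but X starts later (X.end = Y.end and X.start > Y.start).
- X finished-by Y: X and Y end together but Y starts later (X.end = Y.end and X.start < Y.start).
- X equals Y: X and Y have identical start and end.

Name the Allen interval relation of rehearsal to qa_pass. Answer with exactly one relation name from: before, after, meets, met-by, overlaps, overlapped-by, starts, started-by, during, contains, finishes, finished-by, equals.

rehearsal = [Thu 11:00, Sun 12:00]; qa_pass = [Sat 20:00, Sun 09:00].
Compare endpoints: rehearsal.start < qa_pass.start, rehearsal.start < qa_pass.end, rehearsal.end > qa_pass.start, rehearsal.end > qa_pass.end.
That pattern is 'contains'.

contains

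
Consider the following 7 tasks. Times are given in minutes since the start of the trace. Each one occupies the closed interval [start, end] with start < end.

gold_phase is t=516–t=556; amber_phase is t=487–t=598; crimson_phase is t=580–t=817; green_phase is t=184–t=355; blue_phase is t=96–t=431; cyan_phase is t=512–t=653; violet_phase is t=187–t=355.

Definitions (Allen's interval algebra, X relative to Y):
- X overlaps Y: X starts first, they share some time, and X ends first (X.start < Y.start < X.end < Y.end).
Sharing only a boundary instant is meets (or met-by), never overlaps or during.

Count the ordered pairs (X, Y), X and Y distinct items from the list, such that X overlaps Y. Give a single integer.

Checking all 42 ordered pairs for relation 'overlaps'; matching pairs in alphabetical order:
(amber_phase, crimson_phase): amber_phase overlaps crimson_phase ✓
(amber_phase, cyan_phase): amber_phase overlaps cyan_phase ✓
(cyan_phase, crimson_phase): cyan_phase overlaps crimson_phase ✓
Count: 3.

3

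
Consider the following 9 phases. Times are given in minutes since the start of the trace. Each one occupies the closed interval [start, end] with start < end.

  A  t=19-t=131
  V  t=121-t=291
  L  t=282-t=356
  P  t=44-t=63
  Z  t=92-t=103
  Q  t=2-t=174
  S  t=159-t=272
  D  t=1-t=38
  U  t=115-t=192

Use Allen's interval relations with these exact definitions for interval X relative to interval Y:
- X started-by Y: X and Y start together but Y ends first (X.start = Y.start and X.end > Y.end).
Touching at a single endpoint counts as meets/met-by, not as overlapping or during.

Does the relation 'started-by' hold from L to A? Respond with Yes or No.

L = [t=282, t=356], A = [t=19, t=131].
Actual relation of L to A: after.
Asked whether 'started-by' holds → No.

No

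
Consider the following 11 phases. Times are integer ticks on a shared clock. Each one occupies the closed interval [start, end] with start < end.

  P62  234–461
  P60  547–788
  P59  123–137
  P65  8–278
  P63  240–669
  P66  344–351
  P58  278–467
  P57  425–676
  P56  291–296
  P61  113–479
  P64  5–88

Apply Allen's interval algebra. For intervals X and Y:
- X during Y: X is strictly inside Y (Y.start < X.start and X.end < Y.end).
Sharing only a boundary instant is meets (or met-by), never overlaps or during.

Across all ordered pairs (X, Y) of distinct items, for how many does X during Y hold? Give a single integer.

13

Checking all 110 ordered pairs for relation 'during'; matching pairs in alphabetical order:
(P56, P58): P56 during P58 ✓
(P56, P61): P56 during P61 ✓
(P56, P62): P56 during P62 ✓
(P56, P63): P56 during P63 ✓
(P58, P61): P58 during P61 ✓
(P58, P63): P58 during P63 ✓
(P59, P61): P59 during P61 ✓
(P59, P65): P59 during P65 ✓
(P62, P61): P62 during P61 ✓
(P66, P58): P66 during P58 ✓
(P66, P61): P66 during P61 ✓
(P66, P62): P66 during P62 ✓
(P66, P63): P66 during P63 ✓
Count: 13.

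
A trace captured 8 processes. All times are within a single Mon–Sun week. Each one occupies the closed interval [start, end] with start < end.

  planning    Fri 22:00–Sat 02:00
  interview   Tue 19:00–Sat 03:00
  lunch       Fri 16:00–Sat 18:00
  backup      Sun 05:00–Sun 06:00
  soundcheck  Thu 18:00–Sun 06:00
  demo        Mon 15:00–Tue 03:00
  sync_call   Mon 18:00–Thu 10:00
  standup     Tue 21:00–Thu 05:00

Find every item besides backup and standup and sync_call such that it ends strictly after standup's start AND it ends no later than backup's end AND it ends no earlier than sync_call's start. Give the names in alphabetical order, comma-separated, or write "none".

interview, lunch, planning, soundcheck

Conditions: its end is strictly after standup's start (X.end > Tue 21:00) AND its end is no later than backup's end (X.end <= Sun 06:00) AND its end is no earlier than sync_call's start (X.end >= Mon 18:00).
demo: end Tue 03:00 > Tue 21:00? ✗; end Tue 03:00 <= Sun 06:00? ✓; end Tue 03:00 >= Mon 18:00? ✓ → no.
interview: end Sat 03:00 > Tue 21:00? ✓; end Sat 03:00 <= Sun 06:00? ✓; end Sat 03:00 >= Mon 18:00? ✓ → yes.
lunch: end Sat 18:00 > Tue 21:00? ✓; end Sat 18:00 <= Sun 06:00? ✓; end Sat 18:00 >= Mon 18:00? ✓ → yes.
planning: end Sat 02:00 > Tue 21:00? ✓; end Sat 02:00 <= Sun 06:00? ✓; end Sat 02:00 >= Mon 18:00? ✓ → yes.
soundcheck: end Sun 06:00 > Tue 21:00? ✓; end Sun 06:00 <= Sun 06:00? ✓; end Sun 06:00 >= Mon 18:00? ✓ → yes.
Result: interview, lunch, planning, soundcheck.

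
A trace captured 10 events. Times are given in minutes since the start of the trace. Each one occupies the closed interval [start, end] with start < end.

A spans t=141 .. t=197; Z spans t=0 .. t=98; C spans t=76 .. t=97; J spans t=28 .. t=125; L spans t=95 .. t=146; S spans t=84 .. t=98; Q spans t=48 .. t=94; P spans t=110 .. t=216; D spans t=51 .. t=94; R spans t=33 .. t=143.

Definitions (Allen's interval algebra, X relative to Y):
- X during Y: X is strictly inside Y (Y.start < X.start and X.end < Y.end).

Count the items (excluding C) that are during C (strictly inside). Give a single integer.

0

Target C = [t=76, t=97].
A [t=141, t=197] → after → no.
D [t=51, t=94] → overlaps → no.
J [t=28, t=125] → contains → no.
L [t=95, t=146] → overlapped-by → no.
P [t=110, t=216] → after → no.
Q [t=48, t=94] → overlaps → no.
R [t=33, t=143] → contains → no.
S [t=84, t=98] → overlapped-by → no.
Z [t=0, t=98] → contains → no.
Total: 0.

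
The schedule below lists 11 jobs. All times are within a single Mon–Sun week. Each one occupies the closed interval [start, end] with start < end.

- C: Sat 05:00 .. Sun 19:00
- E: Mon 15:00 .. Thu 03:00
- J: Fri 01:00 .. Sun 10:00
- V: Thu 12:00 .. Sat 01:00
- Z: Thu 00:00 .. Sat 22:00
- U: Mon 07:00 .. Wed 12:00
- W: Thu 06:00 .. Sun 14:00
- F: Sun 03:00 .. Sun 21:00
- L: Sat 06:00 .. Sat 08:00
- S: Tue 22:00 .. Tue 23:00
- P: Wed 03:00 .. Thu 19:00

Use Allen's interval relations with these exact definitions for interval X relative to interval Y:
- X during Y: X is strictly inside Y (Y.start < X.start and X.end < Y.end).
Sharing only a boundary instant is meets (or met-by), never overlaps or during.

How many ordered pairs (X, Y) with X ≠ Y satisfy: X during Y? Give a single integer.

Checking all 110 ordered pairs for relation 'during'; matching pairs in alphabetical order:
(J, W): J during W ✓
(L, C): L during C ✓
(L, J): L during J ✓
(L, W): L during W ✓
(L, Z): L during Z ✓
(S, E): S during E ✓
(S, U): S during U ✓
(V, W): V during W ✓
(V, Z): V during Z ✓
Count: 9.

9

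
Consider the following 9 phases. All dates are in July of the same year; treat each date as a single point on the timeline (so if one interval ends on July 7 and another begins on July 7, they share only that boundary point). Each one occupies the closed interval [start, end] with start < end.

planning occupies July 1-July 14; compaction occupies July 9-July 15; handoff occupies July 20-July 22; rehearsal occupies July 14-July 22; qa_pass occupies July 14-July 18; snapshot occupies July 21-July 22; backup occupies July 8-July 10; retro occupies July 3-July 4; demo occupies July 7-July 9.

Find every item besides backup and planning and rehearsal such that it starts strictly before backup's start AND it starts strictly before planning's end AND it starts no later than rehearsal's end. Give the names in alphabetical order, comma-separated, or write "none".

Conditions: its start is strictly before backup's start (X.start < July 8) AND its start is strictly before planning's end (X.start < July 14) AND its start is no later than rehearsal's end (X.start <= July 22).
compaction: start July 9 < July 8? ✗; start July 9 < July 14? ✓; start July 9 <= July 22? ✓ → no.
demo: start July 7 < July 8? ✓; start July 7 < July 14? ✓; start July 7 <= July 22? ✓ → yes.
handoff: start July 20 < July 8? ✗; start July 20 < July 14? ✗; start July 20 <= July 22? ✓ → no.
qa_pass: start July 14 < July 8? ✗; start July 14 < July 14? ✗; start July 14 <= July 22? ✓ → no.
retro: start July 3 < July 8? ✓; start July 3 < July 14? ✓; start July 3 <= July 22? ✓ → yes.
snapshot: start July 21 < July 8? ✗; start July 21 < July 14? ✗; start July 21 <= July 22? ✓ → no.
Result: demo, retro.

demo, retro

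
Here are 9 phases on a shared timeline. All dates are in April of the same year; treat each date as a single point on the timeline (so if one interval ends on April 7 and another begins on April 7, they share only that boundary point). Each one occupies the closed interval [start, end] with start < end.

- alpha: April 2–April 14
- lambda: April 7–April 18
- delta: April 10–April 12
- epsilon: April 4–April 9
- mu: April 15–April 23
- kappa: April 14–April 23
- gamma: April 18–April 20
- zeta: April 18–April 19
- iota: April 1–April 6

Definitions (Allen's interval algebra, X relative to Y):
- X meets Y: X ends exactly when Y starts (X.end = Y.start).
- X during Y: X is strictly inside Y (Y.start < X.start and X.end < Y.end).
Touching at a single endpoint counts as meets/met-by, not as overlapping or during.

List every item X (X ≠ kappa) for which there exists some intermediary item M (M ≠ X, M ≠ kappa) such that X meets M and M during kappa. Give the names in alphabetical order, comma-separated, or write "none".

Target kappa = [April 14, April 23].
Intermediaries M with M during kappa: gamma, zeta.
Via gamma — items with X meets gamma: lambda.
Via zeta — items with X meets zeta: lambda.
Union: lambda.

lambda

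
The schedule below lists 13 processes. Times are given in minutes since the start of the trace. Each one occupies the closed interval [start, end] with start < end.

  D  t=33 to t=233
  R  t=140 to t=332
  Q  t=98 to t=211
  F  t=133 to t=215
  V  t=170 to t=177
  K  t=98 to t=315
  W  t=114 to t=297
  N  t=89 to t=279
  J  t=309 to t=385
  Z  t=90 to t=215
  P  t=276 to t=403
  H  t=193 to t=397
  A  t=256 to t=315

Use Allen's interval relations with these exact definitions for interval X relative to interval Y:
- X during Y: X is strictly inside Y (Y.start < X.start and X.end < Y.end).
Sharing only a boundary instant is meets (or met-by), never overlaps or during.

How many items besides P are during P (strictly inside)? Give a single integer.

Target P = [t=276, t=403].
A [t=256, t=315] → overlaps → no.
D [t=33, t=233] → before → no.
F [t=133, t=215] → before → no.
H [t=193, t=397] → overlaps → no.
J [t=309, t=385] → during → counts.
K [t=98, t=315] → overlaps → no.
N [t=89, t=279] → overlaps → no.
Q [t=98, t=211] → before → no.
R [t=140, t=332] → overlaps → no.
V [t=170, t=177] → before → no.
W [t=114, t=297] → overlaps → no.
Z [t=90, t=215] → before → no.
Total: 1.

1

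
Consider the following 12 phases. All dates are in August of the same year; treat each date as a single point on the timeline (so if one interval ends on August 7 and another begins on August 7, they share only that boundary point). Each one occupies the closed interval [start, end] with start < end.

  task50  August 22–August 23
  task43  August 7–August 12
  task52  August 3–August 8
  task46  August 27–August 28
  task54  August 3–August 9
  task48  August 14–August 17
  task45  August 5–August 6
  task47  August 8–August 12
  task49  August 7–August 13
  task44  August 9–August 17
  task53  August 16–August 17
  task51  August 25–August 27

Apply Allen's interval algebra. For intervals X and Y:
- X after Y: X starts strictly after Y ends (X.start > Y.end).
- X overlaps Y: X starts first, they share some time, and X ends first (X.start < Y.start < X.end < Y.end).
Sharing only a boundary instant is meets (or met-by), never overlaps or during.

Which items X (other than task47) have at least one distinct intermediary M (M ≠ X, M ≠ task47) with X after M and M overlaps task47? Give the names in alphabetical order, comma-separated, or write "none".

Target task47 = [August 8, August 12].
Intermediaries M with M overlaps task47: task54.
Via task54 — items with X after task54: task46, task48, task50, task51, task53.
Union: task46, task48, task50, task51, task53.

task46, task48, task50, task51, task53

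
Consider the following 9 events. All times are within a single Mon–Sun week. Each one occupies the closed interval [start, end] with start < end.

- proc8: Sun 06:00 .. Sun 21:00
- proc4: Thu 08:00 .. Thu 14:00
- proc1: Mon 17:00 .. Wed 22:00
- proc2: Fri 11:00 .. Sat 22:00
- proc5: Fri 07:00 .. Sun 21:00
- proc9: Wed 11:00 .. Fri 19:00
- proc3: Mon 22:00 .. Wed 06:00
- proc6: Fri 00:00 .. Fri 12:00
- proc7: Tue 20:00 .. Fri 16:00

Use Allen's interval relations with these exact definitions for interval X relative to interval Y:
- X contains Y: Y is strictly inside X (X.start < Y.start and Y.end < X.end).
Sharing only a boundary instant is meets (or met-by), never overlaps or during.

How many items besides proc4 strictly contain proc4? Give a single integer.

Target proc4 = [Thu 08:00, Thu 14:00].
proc1 [Mon 17:00, Wed 22:00] → before → no.
proc2 [Fri 11:00, Sat 22:00] → after → no.
proc3 [Mon 22:00, Wed 06:00] → before → no.
proc5 [Fri 07:00, Sun 21:00] → after → no.
proc6 [Fri 00:00, Fri 12:00] → after → no.
proc7 [Tue 20:00, Fri 16:00] → contains → counts.
proc8 [Sun 06:00, Sun 21:00] → after → no.
proc9 [Wed 11:00, Fri 19:00] → contains → counts.
Total: 2.

2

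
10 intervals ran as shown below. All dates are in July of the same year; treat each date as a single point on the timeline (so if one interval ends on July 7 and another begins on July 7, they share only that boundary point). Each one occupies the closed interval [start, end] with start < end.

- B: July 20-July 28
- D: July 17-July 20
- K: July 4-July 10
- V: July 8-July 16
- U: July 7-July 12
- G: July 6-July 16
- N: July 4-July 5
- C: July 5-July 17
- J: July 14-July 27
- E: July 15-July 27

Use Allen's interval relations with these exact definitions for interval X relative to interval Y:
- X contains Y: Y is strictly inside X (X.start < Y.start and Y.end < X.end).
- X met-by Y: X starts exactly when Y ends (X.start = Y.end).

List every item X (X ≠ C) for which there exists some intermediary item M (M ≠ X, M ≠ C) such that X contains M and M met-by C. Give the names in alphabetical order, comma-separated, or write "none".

Target C = [July 5, July 17].
Intermediaries M with M met-by C: D.
Via D — items with X contains D: E, J.
Union: E, J.

E, J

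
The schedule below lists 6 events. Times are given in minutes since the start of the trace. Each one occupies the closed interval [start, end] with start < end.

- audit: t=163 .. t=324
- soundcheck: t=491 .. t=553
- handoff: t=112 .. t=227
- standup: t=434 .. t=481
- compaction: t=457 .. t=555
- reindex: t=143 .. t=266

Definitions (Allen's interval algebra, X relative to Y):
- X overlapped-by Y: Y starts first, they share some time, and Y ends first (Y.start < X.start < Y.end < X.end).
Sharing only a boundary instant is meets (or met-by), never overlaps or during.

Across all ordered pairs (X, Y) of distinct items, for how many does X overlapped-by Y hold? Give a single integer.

Checking all 30 ordered pairs for relation 'overlapped-by'; matching pairs in alphabetical order:
(audit, handoff): audit overlapped-by handoff ✓
(audit, reindex): audit overlapped-by reindex ✓
(compaction, standup): compaction overlapped-by standup ✓
(reindex, handoff): reindex overlapped-by handoff ✓
Count: 4.

4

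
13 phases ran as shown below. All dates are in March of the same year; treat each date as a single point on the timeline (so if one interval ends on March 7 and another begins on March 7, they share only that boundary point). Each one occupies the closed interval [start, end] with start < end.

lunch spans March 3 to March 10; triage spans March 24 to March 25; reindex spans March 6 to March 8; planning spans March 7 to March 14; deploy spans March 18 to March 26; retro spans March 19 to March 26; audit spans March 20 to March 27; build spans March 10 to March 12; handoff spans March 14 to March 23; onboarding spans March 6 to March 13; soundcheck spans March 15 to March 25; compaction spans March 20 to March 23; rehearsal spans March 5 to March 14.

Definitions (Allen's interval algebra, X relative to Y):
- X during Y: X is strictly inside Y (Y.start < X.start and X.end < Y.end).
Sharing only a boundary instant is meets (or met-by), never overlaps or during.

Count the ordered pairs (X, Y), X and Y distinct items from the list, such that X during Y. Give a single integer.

Checking all 156 ordered pairs for relation 'during'; matching pairs in alphabetical order:
(build, onboarding): build during onboarding ✓
(build, planning): build during planning ✓
(build, rehearsal): build during rehearsal ✓
(compaction, deploy): compaction during deploy ✓
(compaction, retro): compaction during retro ✓
(compaction, soundcheck): compaction during soundcheck ✓
(onboarding, rehearsal): onboarding during rehearsal ✓
(reindex, lunch): reindex during lunch ✓
(reindex, rehearsal): reindex during rehearsal ✓
(triage, audit): triage during audit ✓
(triage, deploy): triage during deploy ✓
(triage, retro): triage during retro ✓
Count: 12.

12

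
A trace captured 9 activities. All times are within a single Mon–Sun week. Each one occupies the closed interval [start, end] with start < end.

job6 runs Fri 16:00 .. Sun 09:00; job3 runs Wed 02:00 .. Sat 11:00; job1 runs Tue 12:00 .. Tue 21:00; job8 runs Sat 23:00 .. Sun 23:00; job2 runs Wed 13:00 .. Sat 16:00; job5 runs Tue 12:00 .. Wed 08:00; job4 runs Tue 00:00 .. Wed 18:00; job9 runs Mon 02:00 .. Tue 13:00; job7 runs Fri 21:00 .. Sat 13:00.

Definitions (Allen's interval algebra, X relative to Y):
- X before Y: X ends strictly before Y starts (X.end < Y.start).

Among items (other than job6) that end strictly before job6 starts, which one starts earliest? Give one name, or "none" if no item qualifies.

job9

Target job6 = [Fri 16:00, Sun 09:00].
job1 [Tue 12:00, Tue 21:00] → before → candidate.
job2 [Wed 13:00, Sat 16:00] → overlaps → excluded.
job3 [Wed 02:00, Sat 11:00] → overlaps → excluded.
job4 [Tue 00:00, Wed 18:00] → before → candidate.
job5 [Tue 12:00, Wed 08:00] → before → candidate.
job7 [Fri 21:00, Sat 13:00] → during → excluded.
job8 [Sat 23:00, Sun 23:00] → overlapped-by → excluded.
job9 [Mon 02:00, Tue 13:00] → before → candidate.
Among candidates, earliest start is Mon 02:00 → job9.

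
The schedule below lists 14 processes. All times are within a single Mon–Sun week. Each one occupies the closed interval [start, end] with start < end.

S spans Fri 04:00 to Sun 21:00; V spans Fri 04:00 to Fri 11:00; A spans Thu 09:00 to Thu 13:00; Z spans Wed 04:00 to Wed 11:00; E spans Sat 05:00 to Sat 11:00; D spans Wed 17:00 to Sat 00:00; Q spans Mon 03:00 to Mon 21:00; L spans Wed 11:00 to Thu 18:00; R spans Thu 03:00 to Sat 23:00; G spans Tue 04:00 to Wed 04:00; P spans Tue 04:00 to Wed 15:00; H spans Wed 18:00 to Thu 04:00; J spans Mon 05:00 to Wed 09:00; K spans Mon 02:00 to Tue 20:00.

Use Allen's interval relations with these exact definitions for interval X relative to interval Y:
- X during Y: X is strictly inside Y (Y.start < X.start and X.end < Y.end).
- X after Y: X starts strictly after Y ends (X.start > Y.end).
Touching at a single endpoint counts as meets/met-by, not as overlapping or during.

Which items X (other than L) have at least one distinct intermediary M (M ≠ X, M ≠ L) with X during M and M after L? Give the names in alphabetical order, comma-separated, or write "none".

E

Target L = [Wed 11:00, Thu 18:00].
Intermediaries M with M after L: E, S, V.
Via E — items with X during E: none.
Via S — items with X during S: E.
Via V — items with X during V: none.
Union: E.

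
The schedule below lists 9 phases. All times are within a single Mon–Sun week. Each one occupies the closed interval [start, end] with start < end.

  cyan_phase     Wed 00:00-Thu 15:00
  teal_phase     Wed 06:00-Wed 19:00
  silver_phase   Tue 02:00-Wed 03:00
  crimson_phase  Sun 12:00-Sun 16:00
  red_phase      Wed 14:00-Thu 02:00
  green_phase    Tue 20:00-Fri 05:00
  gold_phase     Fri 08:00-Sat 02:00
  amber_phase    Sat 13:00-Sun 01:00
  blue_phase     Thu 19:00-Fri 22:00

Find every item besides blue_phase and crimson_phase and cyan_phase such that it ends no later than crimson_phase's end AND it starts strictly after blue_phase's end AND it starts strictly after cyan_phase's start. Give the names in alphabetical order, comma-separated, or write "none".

amber_phase

Conditions: its end is no later than crimson_phase's end (X.end <= Sun 16:00) AND its start is strictly after blue_phase's end (X.start > Fri 22:00) AND its start is strictly after cyan_phase's start (X.start > Wed 00:00).
amber_phase: end Sun 01:00 <= Sun 16:00? ✓; start Sat 13:00 > Fri 22:00? ✓; start Sat 13:00 > Wed 00:00? ✓ → yes.
gold_phase: end Sat 02:00 <= Sun 16:00? ✓; start Fri 08:00 > Fri 22:00? ✗; start Fri 08:00 > Wed 00:00? ✓ → no.
green_phase: end Fri 05:00 <= Sun 16:00? ✓; start Tue 20:00 > Fri 22:00? ✗; start Tue 20:00 > Wed 00:00? ✗ → no.
red_phase: end Thu 02:00 <= Sun 16:00? ✓; start Wed 14:00 > Fri 22:00? ✗; start Wed 14:00 > Wed 00:00? ✓ → no.
silver_phase: end Wed 03:00 <= Sun 16:00? ✓; start Tue 02:00 > Fri 22:00? ✗; start Tue 02:00 > Wed 00:00? ✗ → no.
teal_phase: end Wed 19:00 <= Sun 16:00? ✓; start Wed 06:00 > Fri 22:00? ✗; start Wed 06:00 > Wed 00:00? ✓ → no.
Result: amber_phase.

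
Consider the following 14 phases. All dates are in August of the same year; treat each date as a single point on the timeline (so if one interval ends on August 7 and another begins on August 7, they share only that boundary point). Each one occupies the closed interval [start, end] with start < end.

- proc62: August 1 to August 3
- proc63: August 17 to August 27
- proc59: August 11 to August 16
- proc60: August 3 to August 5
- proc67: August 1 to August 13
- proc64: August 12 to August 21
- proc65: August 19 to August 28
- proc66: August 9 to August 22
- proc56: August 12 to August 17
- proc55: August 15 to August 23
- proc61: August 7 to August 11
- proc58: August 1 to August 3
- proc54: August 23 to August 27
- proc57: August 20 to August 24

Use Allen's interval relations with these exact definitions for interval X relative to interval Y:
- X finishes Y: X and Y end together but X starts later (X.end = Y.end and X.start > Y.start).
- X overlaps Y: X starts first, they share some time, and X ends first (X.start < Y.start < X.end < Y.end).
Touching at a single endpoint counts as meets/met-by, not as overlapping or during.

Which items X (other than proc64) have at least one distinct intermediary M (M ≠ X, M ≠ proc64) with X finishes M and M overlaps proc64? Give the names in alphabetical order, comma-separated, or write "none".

Target proc64 = [August 12, August 21].
Intermediaries M with M overlaps proc64: proc59, proc67.
Via proc59 — items with X finishes proc59: none.
Via proc67 — items with X finishes proc67: none.
Union: none.

none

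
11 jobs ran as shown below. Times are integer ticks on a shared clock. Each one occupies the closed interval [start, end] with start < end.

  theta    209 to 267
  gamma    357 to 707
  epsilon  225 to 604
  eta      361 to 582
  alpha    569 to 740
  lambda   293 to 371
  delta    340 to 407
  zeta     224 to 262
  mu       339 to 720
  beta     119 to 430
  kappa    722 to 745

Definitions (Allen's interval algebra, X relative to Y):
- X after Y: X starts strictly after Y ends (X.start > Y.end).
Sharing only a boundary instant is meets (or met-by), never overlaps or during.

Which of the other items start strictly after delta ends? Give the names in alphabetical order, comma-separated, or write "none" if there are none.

alpha, kappa

Target delta = [340, 407].
alpha [569, 740] → after → yes.
beta [119, 430] → contains → no.
epsilon [225, 604] → contains → no.
eta [361, 582] → overlapped-by → no.
gamma [357, 707] → overlapped-by → no.
kappa [722, 745] → after → yes.
lambda [293, 371] → overlaps → no.
mu [339, 720] → contains → no.
theta [209, 267] → before → no.
zeta [224, 262] → before → no.
Result: alpha, kappa.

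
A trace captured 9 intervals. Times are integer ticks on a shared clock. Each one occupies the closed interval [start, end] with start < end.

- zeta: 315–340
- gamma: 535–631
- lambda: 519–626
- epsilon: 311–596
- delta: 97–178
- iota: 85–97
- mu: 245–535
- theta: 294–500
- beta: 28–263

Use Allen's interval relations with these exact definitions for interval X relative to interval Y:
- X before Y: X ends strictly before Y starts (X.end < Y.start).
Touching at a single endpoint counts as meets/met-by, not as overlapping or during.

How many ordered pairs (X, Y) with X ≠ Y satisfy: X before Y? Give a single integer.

Checking all 72 ordered pairs for relation 'before'; matching pairs in alphabetical order:
(beta, epsilon): beta before epsilon ✓
(beta, gamma): beta before gamma ✓
(beta, lambda): beta before lambda ✓
(beta, theta): beta before theta ✓
(beta, zeta): beta before zeta ✓
(delta, epsilon): delta before epsilon ✓
(delta, gamma): delta before gamma ✓
(delta, lambda): delta before lambda ✓
(delta, mu): delta before mu ✓
(delta, theta): delta before theta ✓
(delta, zeta): delta before zeta ✓
(iota, epsilon): iota before epsilon ✓
(iota, gamma): iota before gamma ✓
(iota, lambda): iota before lambda ✓
(iota, mu): iota before mu ✓
(iota, theta): iota before theta ✓
(iota, zeta): iota before zeta ✓
(theta, gamma): theta before gamma ✓
(theta, lambda): theta before lambda ✓
(zeta, gamma): zeta before gamma ✓
(zeta, lambda): zeta before lambda ✓
Count: 21.

21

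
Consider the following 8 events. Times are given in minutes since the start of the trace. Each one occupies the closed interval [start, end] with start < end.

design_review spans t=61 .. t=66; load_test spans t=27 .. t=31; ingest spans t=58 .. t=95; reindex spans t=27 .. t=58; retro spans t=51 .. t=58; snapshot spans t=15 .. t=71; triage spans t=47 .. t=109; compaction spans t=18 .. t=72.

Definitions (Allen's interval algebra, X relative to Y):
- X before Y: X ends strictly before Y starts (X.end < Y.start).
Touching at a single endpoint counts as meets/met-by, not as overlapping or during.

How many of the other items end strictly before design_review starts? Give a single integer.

3

Target design_review = [t=61, t=66].
compaction [t=18, t=72] → contains → no.
ingest [t=58, t=95] → contains → no.
load_test [t=27, t=31] → before → counts.
reindex [t=27, t=58] → before → counts.
retro [t=51, t=58] → before → counts.
snapshot [t=15, t=71] → contains → no.
triage [t=47, t=109] → contains → no.
Total: 3.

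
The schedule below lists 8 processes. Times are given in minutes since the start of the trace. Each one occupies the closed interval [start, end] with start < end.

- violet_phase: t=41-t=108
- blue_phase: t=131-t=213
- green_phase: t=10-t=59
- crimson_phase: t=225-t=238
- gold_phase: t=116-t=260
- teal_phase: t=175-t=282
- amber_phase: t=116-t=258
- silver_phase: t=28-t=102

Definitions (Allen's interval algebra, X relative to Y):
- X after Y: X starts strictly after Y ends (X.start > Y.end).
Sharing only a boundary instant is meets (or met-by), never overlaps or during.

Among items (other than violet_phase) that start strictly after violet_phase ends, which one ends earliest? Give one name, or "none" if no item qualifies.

blue_phase

Target violet_phase = [t=41, t=108].
amber_phase [t=116, t=258] → after → candidate.
blue_phase [t=131, t=213] → after → candidate.
crimson_phase [t=225, t=238] → after → candidate.
gold_phase [t=116, t=260] → after → candidate.
green_phase [t=10, t=59] → overlaps → excluded.
silver_phase [t=28, t=102] → overlaps → excluded.
teal_phase [t=175, t=282] → after → candidate.
Among candidates, earliest end is t=213 → blue_phase.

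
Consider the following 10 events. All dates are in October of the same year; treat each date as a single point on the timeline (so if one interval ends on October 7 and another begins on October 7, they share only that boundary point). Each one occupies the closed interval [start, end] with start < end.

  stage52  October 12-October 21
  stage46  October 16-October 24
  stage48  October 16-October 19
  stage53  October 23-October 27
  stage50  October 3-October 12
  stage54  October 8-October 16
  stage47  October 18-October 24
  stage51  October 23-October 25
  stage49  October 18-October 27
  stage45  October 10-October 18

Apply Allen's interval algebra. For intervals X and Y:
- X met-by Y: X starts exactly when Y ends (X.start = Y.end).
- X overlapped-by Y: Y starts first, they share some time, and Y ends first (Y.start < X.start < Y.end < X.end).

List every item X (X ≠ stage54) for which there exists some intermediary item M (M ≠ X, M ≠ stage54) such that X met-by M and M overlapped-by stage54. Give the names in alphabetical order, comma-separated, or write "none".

Target stage54 = [October 8, October 16].
Intermediaries M with M overlapped-by stage54: stage45, stage52.
Via stage45 — items with X met-by stage45: stage47, stage49.
Via stage52 — items with X met-by stage52: none.
Union: stage47, stage49.

stage47, stage49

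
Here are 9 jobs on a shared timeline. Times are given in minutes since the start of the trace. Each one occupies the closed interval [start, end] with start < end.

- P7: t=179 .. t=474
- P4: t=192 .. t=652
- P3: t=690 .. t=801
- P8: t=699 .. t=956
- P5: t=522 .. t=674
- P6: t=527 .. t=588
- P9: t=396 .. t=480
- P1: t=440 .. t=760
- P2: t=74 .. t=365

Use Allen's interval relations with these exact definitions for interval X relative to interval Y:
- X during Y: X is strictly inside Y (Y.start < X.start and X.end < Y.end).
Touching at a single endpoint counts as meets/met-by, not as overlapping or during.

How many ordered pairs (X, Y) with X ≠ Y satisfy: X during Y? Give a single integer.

5

Checking all 72 ordered pairs for relation 'during'; matching pairs in alphabetical order:
(P5, P1): P5 during P1 ✓
(P6, P1): P6 during P1 ✓
(P6, P4): P6 during P4 ✓
(P6, P5): P6 during P5 ✓
(P9, P4): P9 during P4 ✓
Count: 5.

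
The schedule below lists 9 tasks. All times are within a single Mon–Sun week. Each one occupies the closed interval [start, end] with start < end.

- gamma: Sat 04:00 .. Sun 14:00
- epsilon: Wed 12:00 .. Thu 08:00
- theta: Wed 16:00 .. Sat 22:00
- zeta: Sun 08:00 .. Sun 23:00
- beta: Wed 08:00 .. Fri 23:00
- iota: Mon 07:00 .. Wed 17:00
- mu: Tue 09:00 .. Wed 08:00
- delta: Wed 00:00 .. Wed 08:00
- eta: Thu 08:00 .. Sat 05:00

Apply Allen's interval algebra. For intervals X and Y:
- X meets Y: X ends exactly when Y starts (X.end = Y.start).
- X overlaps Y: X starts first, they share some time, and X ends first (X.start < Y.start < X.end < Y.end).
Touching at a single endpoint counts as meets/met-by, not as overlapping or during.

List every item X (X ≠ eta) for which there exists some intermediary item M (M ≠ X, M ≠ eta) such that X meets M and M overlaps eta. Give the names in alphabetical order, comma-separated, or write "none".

Target eta = [Thu 08:00, Sat 05:00].
Intermediaries M with M overlaps eta: beta.
Via beta — items with X meets beta: delta, mu.
Union: delta, mu.

delta, mu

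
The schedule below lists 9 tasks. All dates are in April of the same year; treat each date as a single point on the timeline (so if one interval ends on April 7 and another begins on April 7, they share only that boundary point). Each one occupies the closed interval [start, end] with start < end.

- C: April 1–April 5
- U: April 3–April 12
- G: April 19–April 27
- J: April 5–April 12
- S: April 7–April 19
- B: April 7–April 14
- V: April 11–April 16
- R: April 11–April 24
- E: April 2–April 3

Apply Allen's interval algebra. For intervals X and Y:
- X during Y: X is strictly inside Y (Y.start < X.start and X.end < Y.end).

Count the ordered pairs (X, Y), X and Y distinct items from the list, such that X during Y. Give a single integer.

2

Checking all 72 ordered pairs for relation 'during'; matching pairs in alphabetical order:
(E, C): E during C ✓
(V, S): V during S ✓
Count: 2.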